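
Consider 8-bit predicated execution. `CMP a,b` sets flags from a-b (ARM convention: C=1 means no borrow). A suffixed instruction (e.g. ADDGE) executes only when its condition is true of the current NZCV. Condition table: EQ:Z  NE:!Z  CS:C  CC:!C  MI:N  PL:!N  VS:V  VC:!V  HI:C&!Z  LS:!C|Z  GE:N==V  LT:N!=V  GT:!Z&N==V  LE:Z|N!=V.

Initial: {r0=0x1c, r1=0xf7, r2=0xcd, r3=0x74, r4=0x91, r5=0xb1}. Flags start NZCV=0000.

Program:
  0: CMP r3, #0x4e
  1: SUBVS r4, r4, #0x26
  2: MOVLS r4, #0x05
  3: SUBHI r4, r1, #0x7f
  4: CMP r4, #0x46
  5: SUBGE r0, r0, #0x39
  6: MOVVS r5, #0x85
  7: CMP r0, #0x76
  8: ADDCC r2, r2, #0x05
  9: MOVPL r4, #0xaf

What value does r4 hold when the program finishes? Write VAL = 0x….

VAL = 0xaf

[0] flags=0010 → (cmp)
[1] flags=0010 VS?F → skip
[2] flags=0010 LS?F → skip
[3] flags=0010 HI?T → r4=0x78
[4] flags=0010 → (cmp)
[5] flags=0010 GE?T → r0=0xe3
[6] flags=0010 VS?F → skip
[7] flags=0011 → (cmp)
[8] flags=0011 CC?F → skip
[9] flags=0011 PL?T → r4=0xaf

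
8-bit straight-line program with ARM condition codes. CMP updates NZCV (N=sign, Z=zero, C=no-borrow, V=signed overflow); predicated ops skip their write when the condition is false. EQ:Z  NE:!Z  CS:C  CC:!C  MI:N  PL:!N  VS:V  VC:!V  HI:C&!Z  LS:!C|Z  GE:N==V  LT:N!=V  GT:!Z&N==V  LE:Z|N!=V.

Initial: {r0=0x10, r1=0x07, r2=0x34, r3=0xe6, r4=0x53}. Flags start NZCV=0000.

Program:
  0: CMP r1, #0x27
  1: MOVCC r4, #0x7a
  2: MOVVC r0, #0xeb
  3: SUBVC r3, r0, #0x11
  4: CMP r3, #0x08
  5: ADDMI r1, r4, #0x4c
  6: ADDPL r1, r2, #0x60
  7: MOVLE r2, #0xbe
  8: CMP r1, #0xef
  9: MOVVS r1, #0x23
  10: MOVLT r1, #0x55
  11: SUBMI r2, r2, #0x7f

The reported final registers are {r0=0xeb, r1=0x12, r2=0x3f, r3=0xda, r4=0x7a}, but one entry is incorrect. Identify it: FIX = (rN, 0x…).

[0] flags=1000 → (cmp)
[1] flags=1000 CC?T → r4=0x7a
[2] flags=1000 VC?T → r0=0xeb
[3] flags=1000 VC?T → r3=0xda
[4] flags=1010 → (cmp)
[5] flags=1010 MI?T → r1=0xc6
[6] flags=1010 PL?F → skip
[7] flags=1010 LE?T → r2=0xbe
[8] flags=1000 → (cmp)
[9] flags=1000 VS?F → skip
[10] flags=1000 LT?T → r1=0x55
[11] flags=1000 MI?T → r2=0x3f

FIX = (r1, 0x55)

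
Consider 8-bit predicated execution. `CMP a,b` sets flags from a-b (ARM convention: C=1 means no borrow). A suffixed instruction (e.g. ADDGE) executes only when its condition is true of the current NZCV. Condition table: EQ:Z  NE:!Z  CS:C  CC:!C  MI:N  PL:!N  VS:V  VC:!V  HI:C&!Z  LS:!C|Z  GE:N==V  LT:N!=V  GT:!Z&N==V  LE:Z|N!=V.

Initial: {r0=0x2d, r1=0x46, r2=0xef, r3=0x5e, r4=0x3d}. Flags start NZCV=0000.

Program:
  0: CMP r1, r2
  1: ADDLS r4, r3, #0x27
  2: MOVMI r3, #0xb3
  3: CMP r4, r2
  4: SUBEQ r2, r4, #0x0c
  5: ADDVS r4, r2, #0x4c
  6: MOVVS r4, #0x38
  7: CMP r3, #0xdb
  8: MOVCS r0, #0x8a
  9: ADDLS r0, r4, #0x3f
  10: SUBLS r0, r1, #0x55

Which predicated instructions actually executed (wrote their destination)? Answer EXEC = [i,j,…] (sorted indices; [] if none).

0: ✓ CMP  NZCV=0000
1: ✓ ADDLS  r4←0x85
2: · MOVMI
3: ✓ CMP  NZCV=1000
4: · SUBEQ
5: · ADDVS
6: · MOVVS
7: ✓ CMP  NZCV=1001
8: · MOVCS
9: ✓ ADDLS  r0←0xc4
10: ✓ SUBLS  r0←0xf1

EXEC = [1,9,10]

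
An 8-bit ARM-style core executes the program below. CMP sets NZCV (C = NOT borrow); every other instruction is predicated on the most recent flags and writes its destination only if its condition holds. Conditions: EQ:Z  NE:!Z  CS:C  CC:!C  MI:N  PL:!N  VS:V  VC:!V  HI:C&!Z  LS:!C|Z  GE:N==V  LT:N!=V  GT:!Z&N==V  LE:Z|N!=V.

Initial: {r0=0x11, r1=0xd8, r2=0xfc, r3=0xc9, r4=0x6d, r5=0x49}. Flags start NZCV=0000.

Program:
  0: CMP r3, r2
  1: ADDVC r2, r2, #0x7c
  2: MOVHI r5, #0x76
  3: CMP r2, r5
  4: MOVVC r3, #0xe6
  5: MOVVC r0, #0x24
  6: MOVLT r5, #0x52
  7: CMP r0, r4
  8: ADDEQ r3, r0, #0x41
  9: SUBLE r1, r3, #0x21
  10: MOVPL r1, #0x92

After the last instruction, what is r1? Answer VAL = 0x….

VAL = 0xc5

0: ✓ CMP  NZCV=1000
1: ✓ ADDVC  r2←0x78
2: · MOVHI
3: ✓ CMP  NZCV=0010
4: ✓ MOVVC  r3←0xe6
5: ✓ MOVVC  r0←0x24
6: · MOVLT
7: ✓ CMP  NZCV=1000
8: · ADDEQ
9: ✓ SUBLE  r1←0xc5
10: · MOVPL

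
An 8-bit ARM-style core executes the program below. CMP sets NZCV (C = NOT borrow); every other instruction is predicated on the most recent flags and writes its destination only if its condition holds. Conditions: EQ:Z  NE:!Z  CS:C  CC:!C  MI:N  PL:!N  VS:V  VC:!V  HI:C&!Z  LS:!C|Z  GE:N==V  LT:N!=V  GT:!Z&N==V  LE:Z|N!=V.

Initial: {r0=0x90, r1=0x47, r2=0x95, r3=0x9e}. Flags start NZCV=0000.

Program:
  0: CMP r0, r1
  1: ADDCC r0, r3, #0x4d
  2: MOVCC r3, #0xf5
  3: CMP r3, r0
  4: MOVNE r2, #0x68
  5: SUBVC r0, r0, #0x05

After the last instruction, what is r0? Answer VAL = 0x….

VAL = 0x8b

0: ✓ CMP  NZCV=0011
1: · ADDCC
2: · MOVCC
3: ✓ CMP  NZCV=0010
4: ✓ MOVNE  r2←0x68
5: ✓ SUBVC  r0←0x8b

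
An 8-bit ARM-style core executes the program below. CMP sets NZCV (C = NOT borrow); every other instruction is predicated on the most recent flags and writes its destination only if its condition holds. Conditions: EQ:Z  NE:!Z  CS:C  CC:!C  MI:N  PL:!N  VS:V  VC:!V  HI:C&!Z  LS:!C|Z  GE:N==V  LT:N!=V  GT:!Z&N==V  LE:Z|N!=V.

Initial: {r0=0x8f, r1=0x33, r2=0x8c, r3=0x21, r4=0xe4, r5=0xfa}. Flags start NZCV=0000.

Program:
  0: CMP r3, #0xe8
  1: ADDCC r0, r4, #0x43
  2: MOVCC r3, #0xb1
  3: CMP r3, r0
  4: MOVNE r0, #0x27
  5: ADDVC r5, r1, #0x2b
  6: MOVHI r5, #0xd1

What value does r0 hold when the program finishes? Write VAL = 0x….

0: ✓ CMP  NZCV=0000
1: ✓ ADDCC  r0←0x27
2: ✓ MOVCC  r3←0xb1
3: ✓ CMP  NZCV=1010
4: ✓ MOVNE  r0←0x27
5: ✓ ADDVC  r5←0x5e
6: ✓ MOVHI  r5←0xd1

VAL = 0x27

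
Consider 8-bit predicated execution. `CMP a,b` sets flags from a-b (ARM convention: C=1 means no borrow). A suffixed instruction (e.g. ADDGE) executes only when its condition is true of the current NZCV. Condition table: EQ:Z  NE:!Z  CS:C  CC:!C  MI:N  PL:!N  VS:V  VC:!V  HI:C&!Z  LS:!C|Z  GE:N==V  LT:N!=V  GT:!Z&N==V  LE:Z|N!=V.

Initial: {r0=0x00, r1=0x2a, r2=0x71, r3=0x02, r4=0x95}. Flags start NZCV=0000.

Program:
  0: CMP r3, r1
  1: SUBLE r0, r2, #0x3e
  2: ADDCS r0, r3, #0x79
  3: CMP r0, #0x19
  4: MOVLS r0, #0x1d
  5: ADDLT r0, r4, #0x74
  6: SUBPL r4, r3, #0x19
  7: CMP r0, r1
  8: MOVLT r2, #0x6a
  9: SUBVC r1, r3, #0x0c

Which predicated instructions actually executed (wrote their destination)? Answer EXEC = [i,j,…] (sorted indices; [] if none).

[0] flags=1000 → (cmp)
[1] flags=1000 LE?T → r0=0x33
[2] flags=1000 CS?F → skip
[3] flags=0010 → (cmp)
[4] flags=0010 LS?F → skip
[5] flags=0010 LT?F → skip
[6] flags=0010 PL?T → r4=0xe9
[7] flags=0010 → (cmp)
[8] flags=0010 LT?F → skip
[9] flags=0010 VC?T → r1=0xf6

EXEC = [1,6,9]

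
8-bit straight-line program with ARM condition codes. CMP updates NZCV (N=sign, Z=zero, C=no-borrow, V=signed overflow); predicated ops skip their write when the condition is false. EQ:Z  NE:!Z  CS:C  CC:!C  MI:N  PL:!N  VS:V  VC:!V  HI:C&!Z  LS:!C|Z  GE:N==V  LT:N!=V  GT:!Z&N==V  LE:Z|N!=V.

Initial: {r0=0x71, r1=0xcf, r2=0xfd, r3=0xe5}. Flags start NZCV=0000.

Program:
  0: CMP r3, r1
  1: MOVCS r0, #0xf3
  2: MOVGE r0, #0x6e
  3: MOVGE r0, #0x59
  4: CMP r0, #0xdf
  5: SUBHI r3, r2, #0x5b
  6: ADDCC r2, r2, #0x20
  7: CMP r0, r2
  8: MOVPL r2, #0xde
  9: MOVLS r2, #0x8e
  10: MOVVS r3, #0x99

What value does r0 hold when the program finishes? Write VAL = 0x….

VAL = 0x59

0: ✓ CMP  NZCV=0010
1: ✓ MOVCS  r0←0xf3
2: ✓ MOVGE  r0←0x6e
3: ✓ MOVGE  r0←0x59
4: ✓ CMP  NZCV=0000
5: · SUBHI
6: ✓ ADDCC  r2←0x1d
7: ✓ CMP  NZCV=0010
8: ✓ MOVPL  r2←0xde
9: · MOVLS
10: · MOVVS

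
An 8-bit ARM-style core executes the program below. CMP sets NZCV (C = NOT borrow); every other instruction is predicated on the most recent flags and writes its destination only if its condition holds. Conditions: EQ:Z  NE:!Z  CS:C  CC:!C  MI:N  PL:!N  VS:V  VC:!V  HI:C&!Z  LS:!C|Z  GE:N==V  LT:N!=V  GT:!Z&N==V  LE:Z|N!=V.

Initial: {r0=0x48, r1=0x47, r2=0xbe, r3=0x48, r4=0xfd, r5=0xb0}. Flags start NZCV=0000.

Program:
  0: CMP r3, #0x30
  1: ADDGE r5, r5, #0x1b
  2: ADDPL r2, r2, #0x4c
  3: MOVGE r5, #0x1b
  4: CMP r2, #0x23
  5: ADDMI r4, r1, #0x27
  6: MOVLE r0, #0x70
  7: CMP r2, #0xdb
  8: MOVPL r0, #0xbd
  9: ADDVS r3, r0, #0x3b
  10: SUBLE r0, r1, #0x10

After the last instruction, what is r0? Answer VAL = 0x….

VAL = 0xbd

[0] flags=0010 → (cmp)
[1] flags=0010 GE?T → r5=0xcb
[2] flags=0010 PL?T → r2=0x0a
[3] flags=0010 GE?T → r5=0x1b
[4] flags=1000 → (cmp)
[5] flags=1000 MI?T → r4=0x6e
[6] flags=1000 LE?T → r0=0x70
[7] flags=0000 → (cmp)
[8] flags=0000 PL?T → r0=0xbd
[9] flags=0000 VS?F → skip
[10] flags=0000 LE?F → skip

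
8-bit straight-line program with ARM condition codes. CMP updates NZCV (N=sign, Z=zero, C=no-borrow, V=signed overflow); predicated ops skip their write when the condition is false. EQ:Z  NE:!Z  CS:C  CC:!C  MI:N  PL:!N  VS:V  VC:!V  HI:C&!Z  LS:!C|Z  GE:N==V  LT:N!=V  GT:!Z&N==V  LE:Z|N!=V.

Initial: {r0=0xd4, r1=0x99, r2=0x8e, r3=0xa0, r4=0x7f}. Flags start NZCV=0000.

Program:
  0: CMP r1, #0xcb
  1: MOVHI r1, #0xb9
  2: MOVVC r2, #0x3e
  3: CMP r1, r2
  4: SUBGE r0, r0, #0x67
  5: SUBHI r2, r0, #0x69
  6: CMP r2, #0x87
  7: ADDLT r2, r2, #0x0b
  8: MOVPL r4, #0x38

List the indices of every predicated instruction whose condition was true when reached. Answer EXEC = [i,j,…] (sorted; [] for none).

0: ✓ CMP  NZCV=1000
1: · MOVHI
2: ✓ MOVVC  r2←0x3e
3: ✓ CMP  NZCV=0011
4: · SUBGE
5: ✓ SUBHI  r2←0x6b
6: ✓ CMP  NZCV=1001
7: · ADDLT
8: · MOVPL

EXEC = [2,5]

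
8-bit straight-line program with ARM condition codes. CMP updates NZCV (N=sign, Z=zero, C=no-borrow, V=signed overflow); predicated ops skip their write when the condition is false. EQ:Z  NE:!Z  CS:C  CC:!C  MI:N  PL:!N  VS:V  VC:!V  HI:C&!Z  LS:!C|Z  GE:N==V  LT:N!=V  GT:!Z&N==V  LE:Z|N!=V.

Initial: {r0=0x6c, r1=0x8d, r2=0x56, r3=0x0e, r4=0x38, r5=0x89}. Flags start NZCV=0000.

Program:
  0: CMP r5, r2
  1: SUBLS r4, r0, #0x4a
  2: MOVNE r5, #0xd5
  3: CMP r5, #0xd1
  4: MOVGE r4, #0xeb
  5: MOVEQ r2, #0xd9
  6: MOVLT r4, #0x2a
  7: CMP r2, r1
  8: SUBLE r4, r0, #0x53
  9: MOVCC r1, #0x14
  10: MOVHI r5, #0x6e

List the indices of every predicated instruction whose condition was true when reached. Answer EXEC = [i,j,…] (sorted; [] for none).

0: ✓ CMP  NZCV=0011
1: · SUBLS
2: ✓ MOVNE  r5←0xd5
3: ✓ CMP  NZCV=0010
4: ✓ MOVGE  r4←0xeb
5: · MOVEQ
6: · MOVLT
7: ✓ CMP  NZCV=1001
8: · SUBLE
9: ✓ MOVCC  r1←0x14
10: · MOVHI

EXEC = [2,4,9]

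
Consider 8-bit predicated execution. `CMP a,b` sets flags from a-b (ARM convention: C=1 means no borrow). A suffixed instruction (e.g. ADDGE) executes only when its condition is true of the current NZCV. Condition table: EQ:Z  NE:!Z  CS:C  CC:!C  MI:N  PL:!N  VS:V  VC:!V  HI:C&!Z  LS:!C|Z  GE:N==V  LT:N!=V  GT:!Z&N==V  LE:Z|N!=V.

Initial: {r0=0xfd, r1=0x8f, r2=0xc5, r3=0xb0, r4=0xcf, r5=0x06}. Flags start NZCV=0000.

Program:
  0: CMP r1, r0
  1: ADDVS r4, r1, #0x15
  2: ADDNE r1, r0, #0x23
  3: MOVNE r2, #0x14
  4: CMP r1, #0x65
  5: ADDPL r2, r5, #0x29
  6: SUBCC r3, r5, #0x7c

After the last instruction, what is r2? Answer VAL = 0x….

VAL = 0x14

0: ✓ CMP  NZCV=1000
1: · ADDVS
2: ✓ ADDNE  r1←0x20
3: ✓ MOVNE  r2←0x14
4: ✓ CMP  NZCV=1000
5: · ADDPL
6: ✓ SUBCC  r3←0x8a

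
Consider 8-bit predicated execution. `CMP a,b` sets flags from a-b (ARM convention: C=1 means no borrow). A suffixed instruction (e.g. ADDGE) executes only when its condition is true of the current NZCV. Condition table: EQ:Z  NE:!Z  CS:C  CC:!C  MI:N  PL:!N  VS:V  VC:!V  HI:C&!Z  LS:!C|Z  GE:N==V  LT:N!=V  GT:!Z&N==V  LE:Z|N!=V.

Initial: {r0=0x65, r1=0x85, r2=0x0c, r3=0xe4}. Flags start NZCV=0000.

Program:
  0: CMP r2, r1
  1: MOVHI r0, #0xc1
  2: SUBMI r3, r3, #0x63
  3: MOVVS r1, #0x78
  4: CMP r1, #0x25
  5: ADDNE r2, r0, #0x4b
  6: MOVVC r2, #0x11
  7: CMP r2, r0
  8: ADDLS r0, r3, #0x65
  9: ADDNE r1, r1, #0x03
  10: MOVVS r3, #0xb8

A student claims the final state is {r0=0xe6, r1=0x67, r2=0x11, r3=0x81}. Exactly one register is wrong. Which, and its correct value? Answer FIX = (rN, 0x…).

0: ✓ CMP  NZCV=1001
1: · MOVHI
2: ✓ SUBMI  r3←0x81
3: ✓ MOVVS  r1←0x78
4: ✓ CMP  NZCV=0010
5: ✓ ADDNE  r2←0xb0
6: ✓ MOVVC  r2←0x11
7: ✓ CMP  NZCV=1000
8: ✓ ADDLS  r0←0xe6
9: ✓ ADDNE  r1←0x7b
10: · MOVVS

FIX = (r1, 0x7b)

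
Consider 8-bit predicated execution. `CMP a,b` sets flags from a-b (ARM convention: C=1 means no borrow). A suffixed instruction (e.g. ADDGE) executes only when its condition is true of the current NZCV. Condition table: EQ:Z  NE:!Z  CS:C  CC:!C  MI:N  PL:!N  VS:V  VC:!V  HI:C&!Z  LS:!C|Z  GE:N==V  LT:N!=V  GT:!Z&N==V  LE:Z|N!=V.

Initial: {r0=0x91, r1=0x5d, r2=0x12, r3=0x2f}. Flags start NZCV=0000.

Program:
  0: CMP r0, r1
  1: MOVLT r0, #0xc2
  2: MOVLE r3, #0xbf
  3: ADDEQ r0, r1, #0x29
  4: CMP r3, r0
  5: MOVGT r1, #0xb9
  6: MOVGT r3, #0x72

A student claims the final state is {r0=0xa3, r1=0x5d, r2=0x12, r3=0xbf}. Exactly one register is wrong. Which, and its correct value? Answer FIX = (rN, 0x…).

0: ✓ CMP  NZCV=0011
1: ✓ MOVLT  r0←0xc2
2: ✓ MOVLE  r3←0xbf
3: · ADDEQ
4: ✓ CMP  NZCV=1000
5: · MOVGT
6: · MOVGT

FIX = (r0, 0xc2)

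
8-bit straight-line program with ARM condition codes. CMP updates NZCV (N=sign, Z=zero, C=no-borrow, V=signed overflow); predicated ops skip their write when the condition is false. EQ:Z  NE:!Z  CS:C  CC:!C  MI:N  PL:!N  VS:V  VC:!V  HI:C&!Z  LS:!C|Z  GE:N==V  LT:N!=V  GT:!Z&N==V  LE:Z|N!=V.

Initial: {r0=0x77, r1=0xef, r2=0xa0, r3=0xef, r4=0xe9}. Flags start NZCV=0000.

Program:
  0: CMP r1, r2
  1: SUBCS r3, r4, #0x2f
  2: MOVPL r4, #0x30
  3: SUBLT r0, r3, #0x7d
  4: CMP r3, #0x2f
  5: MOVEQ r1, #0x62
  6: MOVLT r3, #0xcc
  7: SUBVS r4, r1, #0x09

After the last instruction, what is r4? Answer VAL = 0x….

VAL = 0x30

0: ✓ CMP  NZCV=0010
1: ✓ SUBCS  r3←0xba
2: ✓ MOVPL  r4←0x30
3: · SUBLT
4: ✓ CMP  NZCV=1010
5: · MOVEQ
6: ✓ MOVLT  r3←0xcc
7: · SUBVS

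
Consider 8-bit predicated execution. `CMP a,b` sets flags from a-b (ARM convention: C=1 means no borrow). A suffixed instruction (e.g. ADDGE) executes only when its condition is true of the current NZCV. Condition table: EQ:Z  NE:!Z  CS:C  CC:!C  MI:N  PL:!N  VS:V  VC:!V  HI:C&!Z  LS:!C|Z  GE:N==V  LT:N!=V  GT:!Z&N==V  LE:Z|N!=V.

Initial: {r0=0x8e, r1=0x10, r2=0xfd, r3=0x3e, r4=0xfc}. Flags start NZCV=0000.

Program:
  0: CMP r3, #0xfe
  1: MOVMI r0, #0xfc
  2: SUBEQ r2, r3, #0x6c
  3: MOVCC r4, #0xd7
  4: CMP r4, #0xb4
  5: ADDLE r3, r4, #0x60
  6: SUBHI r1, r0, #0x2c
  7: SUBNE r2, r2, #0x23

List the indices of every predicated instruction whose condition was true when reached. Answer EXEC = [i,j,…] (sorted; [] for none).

EXEC = [3,6,7]

0: ✓ CMP  NZCV=0000
1: · MOVMI
2: · SUBEQ
3: ✓ MOVCC  r4←0xd7
4: ✓ CMP  NZCV=0010
5: · ADDLE
6: ✓ SUBHI  r1←0x62
7: ✓ SUBNE  r2←0xda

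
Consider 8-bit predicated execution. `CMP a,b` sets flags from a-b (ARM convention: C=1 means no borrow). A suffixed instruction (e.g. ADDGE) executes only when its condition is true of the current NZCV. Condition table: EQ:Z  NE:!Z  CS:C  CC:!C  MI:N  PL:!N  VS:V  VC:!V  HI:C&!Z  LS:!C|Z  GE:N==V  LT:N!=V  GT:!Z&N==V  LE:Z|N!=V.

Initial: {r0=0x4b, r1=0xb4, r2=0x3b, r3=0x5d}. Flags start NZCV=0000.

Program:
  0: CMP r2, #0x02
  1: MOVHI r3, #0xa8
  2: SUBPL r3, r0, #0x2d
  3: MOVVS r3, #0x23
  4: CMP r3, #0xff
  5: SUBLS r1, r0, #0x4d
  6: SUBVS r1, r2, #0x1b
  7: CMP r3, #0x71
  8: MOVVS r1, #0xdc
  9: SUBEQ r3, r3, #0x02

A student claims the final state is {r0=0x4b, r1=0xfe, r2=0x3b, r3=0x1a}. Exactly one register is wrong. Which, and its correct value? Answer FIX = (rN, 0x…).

FIX = (r3, 0x1e)

0: ✓ CMP  NZCV=0010
1: ✓ MOVHI  r3←0xa8
2: ✓ SUBPL  r3←0x1e
3: · MOVVS
4: ✓ CMP  NZCV=0000
5: ✓ SUBLS  r1←0xfe
6: · SUBVS
7: ✓ CMP  NZCV=1000
8: · MOVVS
9: · SUBEQ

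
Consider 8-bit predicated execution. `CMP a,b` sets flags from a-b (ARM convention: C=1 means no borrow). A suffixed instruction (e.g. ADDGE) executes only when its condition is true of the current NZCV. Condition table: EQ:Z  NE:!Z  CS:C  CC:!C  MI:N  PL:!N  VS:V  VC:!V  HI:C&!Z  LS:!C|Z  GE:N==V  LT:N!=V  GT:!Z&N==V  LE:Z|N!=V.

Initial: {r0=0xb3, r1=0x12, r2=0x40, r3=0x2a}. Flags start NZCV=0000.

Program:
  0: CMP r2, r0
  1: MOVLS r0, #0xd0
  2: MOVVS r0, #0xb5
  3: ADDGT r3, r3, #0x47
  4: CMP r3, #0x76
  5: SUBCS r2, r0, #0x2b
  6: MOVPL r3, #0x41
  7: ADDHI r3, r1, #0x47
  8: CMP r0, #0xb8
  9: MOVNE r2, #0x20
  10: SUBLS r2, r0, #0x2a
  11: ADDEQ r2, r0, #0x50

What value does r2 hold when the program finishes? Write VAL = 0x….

VAL = 0x8b

[0] flags=1001 → (cmp)
[1] flags=1001 LS?T → r0=0xd0
[2] flags=1001 VS?T → r0=0xb5
[3] flags=1001 GT?T → r3=0x71
[4] flags=1000 → (cmp)
[5] flags=1000 CS?F → skip
[6] flags=1000 PL?F → skip
[7] flags=1000 HI?F → skip
[8] flags=1000 → (cmp)
[9] flags=1000 NE?T → r2=0x20
[10] flags=1000 LS?T → r2=0x8b
[11] flags=1000 EQ?F → skip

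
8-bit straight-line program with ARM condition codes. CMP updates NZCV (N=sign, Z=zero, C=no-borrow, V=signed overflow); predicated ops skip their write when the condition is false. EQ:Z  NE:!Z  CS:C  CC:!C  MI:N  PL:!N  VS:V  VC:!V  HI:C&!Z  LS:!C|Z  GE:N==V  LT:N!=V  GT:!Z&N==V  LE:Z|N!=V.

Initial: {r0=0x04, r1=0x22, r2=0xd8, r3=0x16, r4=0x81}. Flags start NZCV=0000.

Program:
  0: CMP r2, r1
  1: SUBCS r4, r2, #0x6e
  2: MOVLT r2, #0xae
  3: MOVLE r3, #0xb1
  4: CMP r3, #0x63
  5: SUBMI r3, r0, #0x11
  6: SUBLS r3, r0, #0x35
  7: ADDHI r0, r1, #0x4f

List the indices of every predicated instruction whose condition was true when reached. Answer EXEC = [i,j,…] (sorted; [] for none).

EXEC = [1,2,3,7]

0: ✓ CMP  NZCV=1010
1: ✓ SUBCS  r4←0x6a
2: ✓ MOVLT  r2←0xae
3: ✓ MOVLE  r3←0xb1
4: ✓ CMP  NZCV=0011
5: · SUBMI
6: · SUBLS
7: ✓ ADDHI  r0←0x71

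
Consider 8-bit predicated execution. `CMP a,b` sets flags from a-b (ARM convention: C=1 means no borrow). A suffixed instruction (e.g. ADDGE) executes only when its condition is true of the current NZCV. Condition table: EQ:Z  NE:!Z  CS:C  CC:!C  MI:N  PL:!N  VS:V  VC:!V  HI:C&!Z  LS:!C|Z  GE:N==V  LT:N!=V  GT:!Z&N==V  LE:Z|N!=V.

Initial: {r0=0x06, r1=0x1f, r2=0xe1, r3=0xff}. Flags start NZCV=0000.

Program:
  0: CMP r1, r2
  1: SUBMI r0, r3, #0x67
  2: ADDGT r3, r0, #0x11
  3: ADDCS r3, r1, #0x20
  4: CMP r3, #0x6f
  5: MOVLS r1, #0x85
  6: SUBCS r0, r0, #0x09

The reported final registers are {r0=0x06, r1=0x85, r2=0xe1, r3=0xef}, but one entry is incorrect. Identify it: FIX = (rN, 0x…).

0: ✓ CMP  NZCV=0000
1: · SUBMI
2: ✓ ADDGT  r3←0x17
3: · ADDCS
4: ✓ CMP  NZCV=1000
5: ✓ MOVLS  r1←0x85
6: · SUBCS

FIX = (r3, 0x17)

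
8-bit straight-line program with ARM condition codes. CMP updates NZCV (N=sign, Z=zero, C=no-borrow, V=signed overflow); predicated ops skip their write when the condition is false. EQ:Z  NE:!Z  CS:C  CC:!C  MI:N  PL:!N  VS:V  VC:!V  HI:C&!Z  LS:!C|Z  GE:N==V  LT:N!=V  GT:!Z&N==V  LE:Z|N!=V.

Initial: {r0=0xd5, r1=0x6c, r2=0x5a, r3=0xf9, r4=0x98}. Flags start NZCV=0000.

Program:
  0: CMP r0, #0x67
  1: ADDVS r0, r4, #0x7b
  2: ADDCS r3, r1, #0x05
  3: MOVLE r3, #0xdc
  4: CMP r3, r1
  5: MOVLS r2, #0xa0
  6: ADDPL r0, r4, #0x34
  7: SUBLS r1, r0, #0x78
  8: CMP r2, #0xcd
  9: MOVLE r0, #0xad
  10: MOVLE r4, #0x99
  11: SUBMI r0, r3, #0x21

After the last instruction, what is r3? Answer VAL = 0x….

0: ✓ CMP  NZCV=0011
1: ✓ ADDVS  r0←0x13
2: ✓ ADDCS  r3←0x71
3: ✓ MOVLE  r3←0xdc
4: ✓ CMP  NZCV=0011
5: · MOVLS
6: ✓ ADDPL  r0←0xcc
7: · SUBLS
8: ✓ CMP  NZCV=1001
9: · MOVLE
10: · MOVLE
11: ✓ SUBMI  r0←0xbb

VAL = 0xdc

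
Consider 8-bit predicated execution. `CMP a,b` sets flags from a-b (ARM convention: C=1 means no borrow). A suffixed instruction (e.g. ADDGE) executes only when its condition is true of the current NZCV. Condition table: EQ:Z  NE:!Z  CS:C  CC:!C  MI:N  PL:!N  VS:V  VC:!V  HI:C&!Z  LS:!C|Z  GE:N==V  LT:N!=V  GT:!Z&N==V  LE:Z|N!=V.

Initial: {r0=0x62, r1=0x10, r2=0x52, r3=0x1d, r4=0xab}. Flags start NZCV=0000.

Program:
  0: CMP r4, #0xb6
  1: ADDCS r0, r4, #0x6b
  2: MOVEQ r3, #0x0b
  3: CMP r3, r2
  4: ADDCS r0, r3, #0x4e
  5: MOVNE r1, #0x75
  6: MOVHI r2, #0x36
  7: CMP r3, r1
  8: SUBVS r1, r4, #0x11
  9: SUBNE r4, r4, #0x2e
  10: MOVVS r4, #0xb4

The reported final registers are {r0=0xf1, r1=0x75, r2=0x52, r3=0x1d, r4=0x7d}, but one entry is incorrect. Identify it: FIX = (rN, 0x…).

[0] flags=1000 → (cmp)
[1] flags=1000 CS?F → skip
[2] flags=1000 EQ?F → skip
[3] flags=1000 → (cmp)
[4] flags=1000 CS?F → skip
[5] flags=1000 NE?T → r1=0x75
[6] flags=1000 HI?F → skip
[7] flags=1000 → (cmp)
[8] flags=1000 VS?F → skip
[9] flags=1000 NE?T → r4=0x7d
[10] flags=1000 VS?F → skip

FIX = (r0, 0x62)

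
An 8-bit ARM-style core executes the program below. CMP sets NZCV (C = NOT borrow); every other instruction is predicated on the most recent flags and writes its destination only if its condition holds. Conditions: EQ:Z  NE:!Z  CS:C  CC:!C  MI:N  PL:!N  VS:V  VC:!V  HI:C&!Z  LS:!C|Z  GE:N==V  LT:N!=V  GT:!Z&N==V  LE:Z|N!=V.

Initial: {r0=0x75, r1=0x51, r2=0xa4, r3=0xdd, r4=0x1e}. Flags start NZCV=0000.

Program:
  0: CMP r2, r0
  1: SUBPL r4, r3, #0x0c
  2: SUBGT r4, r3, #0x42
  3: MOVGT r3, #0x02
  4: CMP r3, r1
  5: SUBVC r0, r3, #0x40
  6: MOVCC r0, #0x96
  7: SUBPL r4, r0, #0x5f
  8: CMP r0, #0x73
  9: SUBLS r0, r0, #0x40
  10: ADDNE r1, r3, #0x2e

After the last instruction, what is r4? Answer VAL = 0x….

[0] flags=0011 → (cmp)
[1] flags=0011 PL?T → r4=0xd1
[2] flags=0011 GT?F → skip
[3] flags=0011 GT?F → skip
[4] flags=1010 → (cmp)
[5] flags=1010 VC?T → r0=0x9d
[6] flags=1010 CC?F → skip
[7] flags=1010 PL?F → skip
[8] flags=0011 → (cmp)
[9] flags=0011 LS?F → skip
[10] flags=0011 NE?T → r1=0x0b

VAL = 0xd1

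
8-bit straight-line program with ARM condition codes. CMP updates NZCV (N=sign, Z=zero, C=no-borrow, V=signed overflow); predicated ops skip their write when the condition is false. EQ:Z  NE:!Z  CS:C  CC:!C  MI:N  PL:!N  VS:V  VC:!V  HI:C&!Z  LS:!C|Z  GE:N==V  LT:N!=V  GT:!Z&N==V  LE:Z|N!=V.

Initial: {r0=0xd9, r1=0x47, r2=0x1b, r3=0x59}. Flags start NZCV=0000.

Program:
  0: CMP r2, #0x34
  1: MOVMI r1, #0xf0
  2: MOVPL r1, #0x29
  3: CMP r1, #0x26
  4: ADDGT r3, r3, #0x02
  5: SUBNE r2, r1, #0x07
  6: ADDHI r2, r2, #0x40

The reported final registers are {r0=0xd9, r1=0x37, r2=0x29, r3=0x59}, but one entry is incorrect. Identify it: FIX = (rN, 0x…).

0: ✓ CMP  NZCV=1000
1: ✓ MOVMI  r1←0xf0
2: · MOVPL
3: ✓ CMP  NZCV=1010
4: · ADDGT
5: ✓ SUBNE  r2←0xe9
6: ✓ ADDHI  r2←0x29

FIX = (r1, 0xf0)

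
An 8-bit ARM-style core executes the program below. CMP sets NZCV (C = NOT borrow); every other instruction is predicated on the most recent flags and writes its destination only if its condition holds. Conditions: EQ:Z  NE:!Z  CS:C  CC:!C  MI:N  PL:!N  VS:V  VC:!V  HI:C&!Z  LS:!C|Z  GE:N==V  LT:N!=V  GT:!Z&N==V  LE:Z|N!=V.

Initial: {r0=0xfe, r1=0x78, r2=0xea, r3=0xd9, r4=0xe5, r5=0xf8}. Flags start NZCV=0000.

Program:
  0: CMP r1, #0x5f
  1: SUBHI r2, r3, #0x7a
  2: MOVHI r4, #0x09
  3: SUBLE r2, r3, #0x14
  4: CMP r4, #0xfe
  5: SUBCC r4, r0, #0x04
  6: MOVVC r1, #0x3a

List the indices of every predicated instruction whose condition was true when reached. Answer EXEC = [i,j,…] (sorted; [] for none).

EXEC = [1,2,5,6]

[0] flags=0010 → (cmp)
[1] flags=0010 HI?T → r2=0x5f
[2] flags=0010 HI?T → r4=0x09
[3] flags=0010 LE?F → skip
[4] flags=0000 → (cmp)
[5] flags=0000 CC?T → r4=0xfa
[6] flags=0000 VC?T → r1=0x3a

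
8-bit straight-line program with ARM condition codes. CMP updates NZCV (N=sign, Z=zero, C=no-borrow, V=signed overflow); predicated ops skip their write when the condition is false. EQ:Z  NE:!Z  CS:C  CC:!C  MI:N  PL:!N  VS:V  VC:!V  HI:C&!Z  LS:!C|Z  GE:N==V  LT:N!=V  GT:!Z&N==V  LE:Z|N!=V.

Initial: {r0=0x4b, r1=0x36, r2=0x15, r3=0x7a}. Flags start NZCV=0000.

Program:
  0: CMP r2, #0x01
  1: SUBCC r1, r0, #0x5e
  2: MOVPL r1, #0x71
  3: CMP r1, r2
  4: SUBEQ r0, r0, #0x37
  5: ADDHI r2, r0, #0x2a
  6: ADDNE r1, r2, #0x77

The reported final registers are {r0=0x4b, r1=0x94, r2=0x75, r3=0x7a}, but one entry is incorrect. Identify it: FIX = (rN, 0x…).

[0] flags=0010 → (cmp)
[1] flags=0010 CC?F → skip
[2] flags=0010 PL?T → r1=0x71
[3] flags=0010 → (cmp)
[4] flags=0010 EQ?F → skip
[5] flags=0010 HI?T → r2=0x75
[6] flags=0010 NE?T → r1=0xec

FIX = (r1, 0xec)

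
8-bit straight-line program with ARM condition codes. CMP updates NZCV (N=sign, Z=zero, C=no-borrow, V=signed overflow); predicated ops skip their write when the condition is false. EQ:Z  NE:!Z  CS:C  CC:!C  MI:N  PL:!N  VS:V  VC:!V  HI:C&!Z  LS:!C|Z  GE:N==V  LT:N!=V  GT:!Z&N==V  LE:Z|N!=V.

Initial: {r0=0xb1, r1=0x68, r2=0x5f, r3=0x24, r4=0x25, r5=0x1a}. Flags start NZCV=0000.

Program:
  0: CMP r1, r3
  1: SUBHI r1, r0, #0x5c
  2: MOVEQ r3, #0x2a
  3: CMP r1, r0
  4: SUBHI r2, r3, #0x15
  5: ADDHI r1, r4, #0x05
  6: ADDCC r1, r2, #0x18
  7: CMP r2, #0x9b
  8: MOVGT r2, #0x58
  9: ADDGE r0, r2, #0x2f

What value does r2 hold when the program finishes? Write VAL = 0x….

VAL = 0x58

[0] flags=0010 → (cmp)
[1] flags=0010 HI?T → r1=0x55
[2] flags=0010 EQ?F → skip
[3] flags=1001 → (cmp)
[4] flags=1001 HI?F → skip
[5] flags=1001 HI?F → skip
[6] flags=1001 CC?T → r1=0x77
[7] flags=1001 → (cmp)
[8] flags=1001 GT?T → r2=0x58
[9] flags=1001 GE?T → r0=0x87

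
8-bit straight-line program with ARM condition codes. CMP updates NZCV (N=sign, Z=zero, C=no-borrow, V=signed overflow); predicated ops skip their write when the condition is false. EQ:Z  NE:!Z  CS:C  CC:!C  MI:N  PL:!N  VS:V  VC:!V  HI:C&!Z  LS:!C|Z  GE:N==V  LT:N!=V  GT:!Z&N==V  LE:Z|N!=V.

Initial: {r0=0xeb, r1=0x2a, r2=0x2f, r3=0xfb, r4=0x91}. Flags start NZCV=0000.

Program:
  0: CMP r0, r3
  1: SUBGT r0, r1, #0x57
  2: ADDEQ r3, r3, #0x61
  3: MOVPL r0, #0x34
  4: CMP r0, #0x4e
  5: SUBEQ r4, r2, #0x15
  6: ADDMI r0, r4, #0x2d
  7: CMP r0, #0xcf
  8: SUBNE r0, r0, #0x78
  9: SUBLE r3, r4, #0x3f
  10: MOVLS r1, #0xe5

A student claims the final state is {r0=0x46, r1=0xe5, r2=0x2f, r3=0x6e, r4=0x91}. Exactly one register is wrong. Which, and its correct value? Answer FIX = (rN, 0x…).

[0] flags=1000 → (cmp)
[1] flags=1000 GT?F → skip
[2] flags=1000 EQ?F → skip
[3] flags=1000 PL?F → skip
[4] flags=1010 → (cmp)
[5] flags=1010 EQ?F → skip
[6] flags=1010 MI?T → r0=0xbe
[7] flags=1000 → (cmp)
[8] flags=1000 NE?T → r0=0x46
[9] flags=1000 LE?T → r3=0x52
[10] flags=1000 LS?T → r1=0xe5

FIX = (r3, 0x52)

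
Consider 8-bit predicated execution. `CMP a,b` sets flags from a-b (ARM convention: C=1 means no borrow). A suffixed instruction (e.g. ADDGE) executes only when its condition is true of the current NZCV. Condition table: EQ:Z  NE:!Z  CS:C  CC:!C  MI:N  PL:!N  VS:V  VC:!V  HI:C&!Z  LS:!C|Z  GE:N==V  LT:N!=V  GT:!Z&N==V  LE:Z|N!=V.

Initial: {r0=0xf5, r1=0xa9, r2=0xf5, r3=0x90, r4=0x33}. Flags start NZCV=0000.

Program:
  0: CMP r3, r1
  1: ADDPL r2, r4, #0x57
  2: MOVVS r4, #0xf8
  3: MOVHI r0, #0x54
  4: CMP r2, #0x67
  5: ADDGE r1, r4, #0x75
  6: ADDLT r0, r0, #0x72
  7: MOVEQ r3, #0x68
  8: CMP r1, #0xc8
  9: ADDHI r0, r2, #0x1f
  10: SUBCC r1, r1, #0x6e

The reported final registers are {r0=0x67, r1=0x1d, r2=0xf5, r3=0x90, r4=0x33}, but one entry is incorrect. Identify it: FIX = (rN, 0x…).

FIX = (r1, 0x3b)

0: ✓ CMP  NZCV=1000
1: · ADDPL
2: · MOVVS
3: · MOVHI
4: ✓ CMP  NZCV=1010
5: · ADDGE
6: ✓ ADDLT  r0←0x67
7: · MOVEQ
8: ✓ CMP  NZCV=1000
9: · ADDHI
10: ✓ SUBCC  r1←0x3b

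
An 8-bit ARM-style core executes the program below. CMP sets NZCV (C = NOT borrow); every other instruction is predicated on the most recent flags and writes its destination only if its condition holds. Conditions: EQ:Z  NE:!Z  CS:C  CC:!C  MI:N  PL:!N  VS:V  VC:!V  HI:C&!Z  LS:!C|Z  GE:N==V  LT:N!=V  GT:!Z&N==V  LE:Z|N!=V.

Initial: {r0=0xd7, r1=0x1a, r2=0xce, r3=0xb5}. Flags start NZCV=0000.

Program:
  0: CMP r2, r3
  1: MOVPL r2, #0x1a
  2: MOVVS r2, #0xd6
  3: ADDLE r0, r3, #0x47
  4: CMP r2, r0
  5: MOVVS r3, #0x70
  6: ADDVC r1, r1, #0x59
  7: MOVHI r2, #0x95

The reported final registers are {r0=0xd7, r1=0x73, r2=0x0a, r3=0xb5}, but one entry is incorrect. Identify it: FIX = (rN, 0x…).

0: ✓ CMP  NZCV=0010
1: ✓ MOVPL  r2←0x1a
2: · MOVVS
3: · ADDLE
4: ✓ CMP  NZCV=0000
5: · MOVVS
6: ✓ ADDVC  r1←0x73
7: · MOVHI

FIX = (r2, 0x1a)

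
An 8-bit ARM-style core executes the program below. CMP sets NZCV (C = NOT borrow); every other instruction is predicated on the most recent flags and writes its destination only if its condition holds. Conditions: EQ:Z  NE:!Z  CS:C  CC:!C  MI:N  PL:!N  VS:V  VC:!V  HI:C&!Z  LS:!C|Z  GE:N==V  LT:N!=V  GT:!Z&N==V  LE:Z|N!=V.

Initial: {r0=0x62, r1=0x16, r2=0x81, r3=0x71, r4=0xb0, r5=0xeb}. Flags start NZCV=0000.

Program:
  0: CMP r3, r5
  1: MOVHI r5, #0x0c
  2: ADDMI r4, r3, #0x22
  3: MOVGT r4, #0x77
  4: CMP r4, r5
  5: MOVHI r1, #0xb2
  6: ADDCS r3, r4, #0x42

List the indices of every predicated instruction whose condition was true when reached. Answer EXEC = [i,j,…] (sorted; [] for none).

[0] flags=1001 → (cmp)
[1] flags=1001 HI?F → skip
[2] flags=1001 MI?T → r4=0x93
[3] flags=1001 GT?T → r4=0x77
[4] flags=1001 → (cmp)
[5] flags=1001 HI?F → skip
[6] flags=1001 CS?F → skip

EXEC = [2,3]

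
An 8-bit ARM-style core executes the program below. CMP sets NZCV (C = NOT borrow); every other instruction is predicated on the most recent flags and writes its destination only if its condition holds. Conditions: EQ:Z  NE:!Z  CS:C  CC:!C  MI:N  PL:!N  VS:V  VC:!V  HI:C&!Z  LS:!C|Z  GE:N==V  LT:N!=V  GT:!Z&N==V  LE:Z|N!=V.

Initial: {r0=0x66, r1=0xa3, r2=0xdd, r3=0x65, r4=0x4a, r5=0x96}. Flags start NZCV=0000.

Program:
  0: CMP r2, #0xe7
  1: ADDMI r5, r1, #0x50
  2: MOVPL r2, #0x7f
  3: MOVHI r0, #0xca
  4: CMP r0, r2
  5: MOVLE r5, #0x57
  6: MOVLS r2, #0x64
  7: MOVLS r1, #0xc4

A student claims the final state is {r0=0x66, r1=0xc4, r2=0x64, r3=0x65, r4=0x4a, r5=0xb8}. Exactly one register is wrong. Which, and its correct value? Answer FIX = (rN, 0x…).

FIX = (r5, 0xf3)

0: ✓ CMP  NZCV=1000
1: ✓ ADDMI  r5←0xf3
2: · MOVPL
3: · MOVHI
4: ✓ CMP  NZCV=1001
5: · MOVLE
6: ✓ MOVLS  r2←0x64
7: ✓ MOVLS  r1←0xc4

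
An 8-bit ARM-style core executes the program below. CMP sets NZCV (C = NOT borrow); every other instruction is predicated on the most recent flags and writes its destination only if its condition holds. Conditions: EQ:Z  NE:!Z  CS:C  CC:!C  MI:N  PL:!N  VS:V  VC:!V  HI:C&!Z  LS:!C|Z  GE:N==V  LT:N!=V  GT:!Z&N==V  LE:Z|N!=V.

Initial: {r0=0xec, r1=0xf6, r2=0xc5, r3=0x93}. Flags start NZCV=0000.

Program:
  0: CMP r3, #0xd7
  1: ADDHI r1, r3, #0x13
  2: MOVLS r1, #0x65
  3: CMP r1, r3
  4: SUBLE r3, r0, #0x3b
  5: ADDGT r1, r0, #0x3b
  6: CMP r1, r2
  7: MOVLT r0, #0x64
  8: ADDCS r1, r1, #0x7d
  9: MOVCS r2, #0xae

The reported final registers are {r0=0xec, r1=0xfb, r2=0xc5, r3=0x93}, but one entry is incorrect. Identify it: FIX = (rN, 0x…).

[0] flags=1000 → (cmp)
[1] flags=1000 HI?F → skip
[2] flags=1000 LS?T → r1=0x65
[3] flags=1001 → (cmp)
[4] flags=1001 LE?F → skip
[5] flags=1001 GT?T → r1=0x27
[6] flags=0000 → (cmp)
[7] flags=0000 LT?F → skip
[8] flags=0000 CS?F → skip
[9] flags=0000 CS?F → skip

FIX = (r1, 0x27)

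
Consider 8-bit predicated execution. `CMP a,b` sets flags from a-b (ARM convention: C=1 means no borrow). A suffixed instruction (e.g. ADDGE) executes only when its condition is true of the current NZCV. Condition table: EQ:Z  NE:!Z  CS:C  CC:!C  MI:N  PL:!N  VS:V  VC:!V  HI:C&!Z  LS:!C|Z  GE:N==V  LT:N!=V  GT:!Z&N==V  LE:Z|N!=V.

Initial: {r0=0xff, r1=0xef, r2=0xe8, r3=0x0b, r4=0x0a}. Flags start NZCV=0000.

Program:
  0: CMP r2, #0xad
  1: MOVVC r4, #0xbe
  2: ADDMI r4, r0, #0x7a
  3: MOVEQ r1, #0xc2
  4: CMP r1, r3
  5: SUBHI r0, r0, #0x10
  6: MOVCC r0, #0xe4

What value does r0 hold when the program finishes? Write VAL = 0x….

0: ✓ CMP  NZCV=0010
1: ✓ MOVVC  r4←0xbe
2: · ADDMI
3: · MOVEQ
4: ✓ CMP  NZCV=1010
5: ✓ SUBHI  r0←0xef
6: · MOVCC

VAL = 0xef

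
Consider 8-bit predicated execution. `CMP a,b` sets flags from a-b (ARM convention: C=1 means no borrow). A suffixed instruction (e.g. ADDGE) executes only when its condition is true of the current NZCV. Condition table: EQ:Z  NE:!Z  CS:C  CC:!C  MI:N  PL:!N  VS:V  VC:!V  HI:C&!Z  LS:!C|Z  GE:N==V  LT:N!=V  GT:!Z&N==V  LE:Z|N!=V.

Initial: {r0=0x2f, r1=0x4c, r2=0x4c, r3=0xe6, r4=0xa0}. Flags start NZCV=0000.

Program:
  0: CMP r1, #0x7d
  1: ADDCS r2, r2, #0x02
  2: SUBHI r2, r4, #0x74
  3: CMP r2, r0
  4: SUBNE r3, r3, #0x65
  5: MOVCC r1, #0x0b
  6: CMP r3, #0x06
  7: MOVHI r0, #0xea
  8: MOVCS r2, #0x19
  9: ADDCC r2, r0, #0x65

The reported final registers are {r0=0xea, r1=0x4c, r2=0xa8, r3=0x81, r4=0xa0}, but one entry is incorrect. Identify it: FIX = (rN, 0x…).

FIX = (r2, 0x19)

0: ✓ CMP  NZCV=1000
1: · ADDCS
2: · SUBHI
3: ✓ CMP  NZCV=0010
4: ✓ SUBNE  r3←0x81
5: · MOVCC
6: ✓ CMP  NZCV=0011
7: ✓ MOVHI  r0←0xea
8: ✓ MOVCS  r2←0x19
9: · ADDCC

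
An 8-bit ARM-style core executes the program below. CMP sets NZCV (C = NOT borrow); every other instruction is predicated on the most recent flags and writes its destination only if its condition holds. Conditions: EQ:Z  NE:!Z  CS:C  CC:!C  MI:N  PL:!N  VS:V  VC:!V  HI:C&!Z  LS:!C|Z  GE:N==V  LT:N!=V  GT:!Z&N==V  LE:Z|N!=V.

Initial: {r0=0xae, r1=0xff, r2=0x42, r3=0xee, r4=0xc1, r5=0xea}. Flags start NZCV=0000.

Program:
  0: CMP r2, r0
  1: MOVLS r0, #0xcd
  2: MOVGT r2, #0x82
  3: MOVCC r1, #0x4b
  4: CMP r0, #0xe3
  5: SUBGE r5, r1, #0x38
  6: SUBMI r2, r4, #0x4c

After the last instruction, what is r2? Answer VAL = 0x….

VAL = 0x75

[0] flags=1001 → (cmp)
[1] flags=1001 LS?T → r0=0xcd
[2] flags=1001 GT?T → r2=0x82
[3] flags=1001 CC?T → r1=0x4b
[4] flags=1000 → (cmp)
[5] flags=1000 GE?F → skip
[6] flags=1000 MI?T → r2=0x75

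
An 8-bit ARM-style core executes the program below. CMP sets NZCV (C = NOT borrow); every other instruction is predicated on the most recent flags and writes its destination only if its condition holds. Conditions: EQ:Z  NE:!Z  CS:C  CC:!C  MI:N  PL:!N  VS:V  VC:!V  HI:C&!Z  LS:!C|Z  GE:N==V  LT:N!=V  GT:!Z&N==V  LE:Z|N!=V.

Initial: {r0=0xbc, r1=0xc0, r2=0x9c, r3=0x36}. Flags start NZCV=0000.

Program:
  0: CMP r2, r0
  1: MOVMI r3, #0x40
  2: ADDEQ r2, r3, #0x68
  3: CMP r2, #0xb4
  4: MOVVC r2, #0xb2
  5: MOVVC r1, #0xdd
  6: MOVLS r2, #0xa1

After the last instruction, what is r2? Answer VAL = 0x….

0: ✓ CMP  NZCV=1000
1: ✓ MOVMI  r3←0x40
2: · ADDEQ
3: ✓ CMP  NZCV=1000
4: ✓ MOVVC  r2←0xb2
5: ✓ MOVVC  r1←0xdd
6: ✓ MOVLS  r2←0xa1

VAL = 0xa1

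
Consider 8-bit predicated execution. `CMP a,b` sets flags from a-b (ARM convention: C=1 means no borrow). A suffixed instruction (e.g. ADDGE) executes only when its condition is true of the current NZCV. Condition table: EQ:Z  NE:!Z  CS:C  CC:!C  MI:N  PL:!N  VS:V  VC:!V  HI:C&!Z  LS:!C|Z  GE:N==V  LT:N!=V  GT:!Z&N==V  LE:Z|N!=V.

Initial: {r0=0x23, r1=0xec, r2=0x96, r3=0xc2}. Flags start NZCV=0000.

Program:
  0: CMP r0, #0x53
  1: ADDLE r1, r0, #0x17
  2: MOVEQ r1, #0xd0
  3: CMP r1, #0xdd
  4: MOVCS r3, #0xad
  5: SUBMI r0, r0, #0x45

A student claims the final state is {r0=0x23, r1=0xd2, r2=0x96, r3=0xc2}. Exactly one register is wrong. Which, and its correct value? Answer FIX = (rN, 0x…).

FIX = (r1, 0x3a)

0: ✓ CMP  NZCV=1000
1: ✓ ADDLE  r1←0x3a
2: · MOVEQ
3: ✓ CMP  NZCV=0000
4: · MOVCS
5: · SUBMI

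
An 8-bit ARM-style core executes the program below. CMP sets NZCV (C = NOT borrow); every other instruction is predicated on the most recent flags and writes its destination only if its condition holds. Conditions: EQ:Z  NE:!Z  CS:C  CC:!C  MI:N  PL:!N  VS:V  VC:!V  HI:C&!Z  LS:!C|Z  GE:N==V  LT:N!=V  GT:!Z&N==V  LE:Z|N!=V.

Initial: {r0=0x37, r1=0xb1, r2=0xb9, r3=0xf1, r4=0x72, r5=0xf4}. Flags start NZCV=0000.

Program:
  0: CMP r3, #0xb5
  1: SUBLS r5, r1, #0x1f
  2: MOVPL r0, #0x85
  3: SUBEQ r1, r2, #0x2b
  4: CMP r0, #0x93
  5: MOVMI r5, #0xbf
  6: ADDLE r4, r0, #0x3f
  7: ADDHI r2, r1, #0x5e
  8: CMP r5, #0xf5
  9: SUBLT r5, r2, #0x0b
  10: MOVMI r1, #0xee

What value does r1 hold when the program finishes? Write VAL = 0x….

VAL = 0xee

0: ✓ CMP  NZCV=0010
1: · SUBLS
2: ✓ MOVPL  r0←0x85
3: · SUBEQ
4: ✓ CMP  NZCV=1000
5: ✓ MOVMI  r5←0xbf
6: ✓ ADDLE  r4←0xc4
7: · ADDHI
8: ✓ CMP  NZCV=1000
9: ✓ SUBLT  r5←0xae
10: ✓ MOVMI  r1←0xee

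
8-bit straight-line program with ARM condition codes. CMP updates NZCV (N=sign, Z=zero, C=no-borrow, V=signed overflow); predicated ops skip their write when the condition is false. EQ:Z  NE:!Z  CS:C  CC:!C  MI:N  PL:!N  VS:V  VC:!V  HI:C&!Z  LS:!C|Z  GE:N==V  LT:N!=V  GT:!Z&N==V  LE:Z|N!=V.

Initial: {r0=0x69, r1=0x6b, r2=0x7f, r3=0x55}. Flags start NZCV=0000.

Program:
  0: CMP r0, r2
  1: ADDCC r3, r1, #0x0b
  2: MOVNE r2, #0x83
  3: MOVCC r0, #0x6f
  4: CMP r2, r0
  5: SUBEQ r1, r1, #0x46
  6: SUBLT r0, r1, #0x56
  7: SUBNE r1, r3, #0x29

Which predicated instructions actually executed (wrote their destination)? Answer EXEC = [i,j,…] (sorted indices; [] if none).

[0] flags=1000 → (cmp)
[1] flags=1000 CC?T → r3=0x76
[2] flags=1000 NE?T → r2=0x83
[3] flags=1000 CC?T → r0=0x6f
[4] flags=0011 → (cmp)
[5] flags=0011 EQ?F → skip
[6] flags=0011 LT?T → r0=0x15
[7] flags=0011 NE?T → r1=0x4d

EXEC = [1,2,3,6,7]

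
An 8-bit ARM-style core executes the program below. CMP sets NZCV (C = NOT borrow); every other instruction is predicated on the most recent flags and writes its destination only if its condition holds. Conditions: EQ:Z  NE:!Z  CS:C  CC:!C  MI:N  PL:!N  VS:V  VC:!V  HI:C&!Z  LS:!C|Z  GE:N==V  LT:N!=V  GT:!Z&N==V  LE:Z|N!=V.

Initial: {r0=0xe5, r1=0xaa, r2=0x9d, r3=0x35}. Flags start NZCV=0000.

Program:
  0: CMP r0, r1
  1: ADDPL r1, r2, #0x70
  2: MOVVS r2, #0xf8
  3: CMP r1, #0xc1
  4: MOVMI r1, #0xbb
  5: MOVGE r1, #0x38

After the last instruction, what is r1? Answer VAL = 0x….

[0] flags=0010 → (cmp)
[1] flags=0010 PL?T → r1=0x0d
[2] flags=0010 VS?F → skip
[3] flags=0000 → (cmp)
[4] flags=0000 MI?F → skip
[5] flags=0000 GE?T → r1=0x38

VAL = 0x38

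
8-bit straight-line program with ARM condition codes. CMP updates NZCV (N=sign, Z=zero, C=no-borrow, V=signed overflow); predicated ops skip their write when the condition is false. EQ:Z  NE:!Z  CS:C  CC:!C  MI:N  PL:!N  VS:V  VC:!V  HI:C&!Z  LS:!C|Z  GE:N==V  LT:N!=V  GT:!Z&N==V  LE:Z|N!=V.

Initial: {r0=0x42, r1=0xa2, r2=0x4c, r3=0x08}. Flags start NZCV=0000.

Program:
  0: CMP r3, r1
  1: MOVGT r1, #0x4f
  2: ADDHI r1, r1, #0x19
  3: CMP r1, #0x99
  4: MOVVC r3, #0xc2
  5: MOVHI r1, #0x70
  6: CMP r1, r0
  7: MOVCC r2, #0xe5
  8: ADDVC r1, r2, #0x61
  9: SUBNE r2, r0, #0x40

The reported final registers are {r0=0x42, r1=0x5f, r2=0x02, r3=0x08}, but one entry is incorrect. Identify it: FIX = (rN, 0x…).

FIX = (r1, 0xad)

0: ✓ CMP  NZCV=0000
1: ✓ MOVGT  r1←0x4f
2: · ADDHI
3: ✓ CMP  NZCV=1001
4: · MOVVC
5: · MOVHI
6: ✓ CMP  NZCV=0010
7: · MOVCC
8: ✓ ADDVC  r1←0xad
9: ✓ SUBNE  r2←0x02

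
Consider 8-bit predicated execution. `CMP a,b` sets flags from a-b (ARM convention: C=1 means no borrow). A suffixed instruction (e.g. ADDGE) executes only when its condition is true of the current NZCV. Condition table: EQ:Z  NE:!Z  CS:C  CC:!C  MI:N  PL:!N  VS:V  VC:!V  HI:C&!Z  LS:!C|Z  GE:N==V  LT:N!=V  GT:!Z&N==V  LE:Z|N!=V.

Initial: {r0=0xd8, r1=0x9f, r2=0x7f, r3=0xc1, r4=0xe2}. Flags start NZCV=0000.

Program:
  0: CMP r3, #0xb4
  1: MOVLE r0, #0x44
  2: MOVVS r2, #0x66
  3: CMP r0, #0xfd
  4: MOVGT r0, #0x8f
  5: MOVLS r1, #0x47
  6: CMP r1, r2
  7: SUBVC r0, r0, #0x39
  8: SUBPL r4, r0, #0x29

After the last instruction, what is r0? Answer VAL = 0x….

0: ✓ CMP  NZCV=0010
1: · MOVLE
2: · MOVVS
3: ✓ CMP  NZCV=1000
4: · MOVGT
5: ✓ MOVLS  r1←0x47
6: ✓ CMP  NZCV=1000
7: ✓ SUBVC  r0←0x9f
8: · SUBPL

VAL = 0x9f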